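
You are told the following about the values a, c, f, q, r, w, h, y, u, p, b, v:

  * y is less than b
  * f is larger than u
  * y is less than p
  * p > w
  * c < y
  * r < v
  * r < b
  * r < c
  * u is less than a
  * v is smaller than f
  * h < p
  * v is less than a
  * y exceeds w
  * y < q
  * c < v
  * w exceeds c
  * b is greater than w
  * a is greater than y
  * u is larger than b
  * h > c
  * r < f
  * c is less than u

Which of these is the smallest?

r

Chaining upward from r: directly above it, c, v, b, f; then h, w, y, u, a; then p, q.
That covers every other element, and nothing is given below r, so r is the smallest.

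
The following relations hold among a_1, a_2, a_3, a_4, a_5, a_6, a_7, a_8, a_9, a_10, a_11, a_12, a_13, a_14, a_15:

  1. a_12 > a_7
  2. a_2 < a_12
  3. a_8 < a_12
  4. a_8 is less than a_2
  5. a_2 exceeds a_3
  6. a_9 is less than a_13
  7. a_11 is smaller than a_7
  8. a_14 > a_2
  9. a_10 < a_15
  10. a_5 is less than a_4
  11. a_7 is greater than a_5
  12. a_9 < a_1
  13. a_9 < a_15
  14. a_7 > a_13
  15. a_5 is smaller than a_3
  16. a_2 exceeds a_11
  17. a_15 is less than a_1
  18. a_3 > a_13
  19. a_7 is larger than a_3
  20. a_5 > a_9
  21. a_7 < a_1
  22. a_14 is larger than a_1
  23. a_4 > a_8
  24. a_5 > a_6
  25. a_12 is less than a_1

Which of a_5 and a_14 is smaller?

a_5

The relevant relations are a_5 < a_3; a_3 < a_2; a_2 < a_12; a_12 < a_1; a_1 < a_14.
Chaining these gives a_5 < a_3 < a_2 < a_12 < a_1 < a_14.
So a_5 < a_14; a_5 is the smaller of the two.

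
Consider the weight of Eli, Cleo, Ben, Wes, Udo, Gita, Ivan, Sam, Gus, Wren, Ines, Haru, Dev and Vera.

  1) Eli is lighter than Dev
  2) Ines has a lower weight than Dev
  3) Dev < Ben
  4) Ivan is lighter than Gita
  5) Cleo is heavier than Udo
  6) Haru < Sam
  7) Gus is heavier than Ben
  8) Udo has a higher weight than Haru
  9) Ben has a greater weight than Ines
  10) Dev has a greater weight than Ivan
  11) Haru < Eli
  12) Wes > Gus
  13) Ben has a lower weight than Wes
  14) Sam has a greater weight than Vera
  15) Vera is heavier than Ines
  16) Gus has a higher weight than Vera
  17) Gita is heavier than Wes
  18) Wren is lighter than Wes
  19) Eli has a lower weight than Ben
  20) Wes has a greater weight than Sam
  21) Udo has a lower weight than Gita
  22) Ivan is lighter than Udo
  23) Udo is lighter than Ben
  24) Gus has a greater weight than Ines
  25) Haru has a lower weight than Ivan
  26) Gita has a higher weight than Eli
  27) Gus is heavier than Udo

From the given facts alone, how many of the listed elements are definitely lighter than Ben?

6

The elements the relations force below Ben are Haru, Ines, Ivan, Eli, Dev, Udo — no chain reaches any other.
That is 6.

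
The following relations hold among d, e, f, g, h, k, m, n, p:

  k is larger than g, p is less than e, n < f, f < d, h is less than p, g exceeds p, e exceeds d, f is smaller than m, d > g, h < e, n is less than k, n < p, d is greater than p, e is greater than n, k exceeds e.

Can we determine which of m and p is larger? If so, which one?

undetermined

Following every chain through p: above p we get g, d, e, k; below p we get n, h.
m is not reached, and no chain runs the other way from m to p.
So the given relations leave the order of p and m undetermined.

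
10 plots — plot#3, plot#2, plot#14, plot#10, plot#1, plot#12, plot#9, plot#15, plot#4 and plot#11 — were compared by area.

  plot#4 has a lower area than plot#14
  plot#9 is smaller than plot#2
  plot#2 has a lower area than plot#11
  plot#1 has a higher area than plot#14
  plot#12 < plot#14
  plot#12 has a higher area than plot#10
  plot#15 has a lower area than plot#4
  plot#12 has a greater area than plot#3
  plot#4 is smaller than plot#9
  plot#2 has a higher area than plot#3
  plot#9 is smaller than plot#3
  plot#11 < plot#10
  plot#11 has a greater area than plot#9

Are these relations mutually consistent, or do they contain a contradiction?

The single ordering plot#15 < plot#4 < plot#9 < plot#3 < plot#2 < plot#11 < plot#10 < plot#12 < plot#14 < plot#1 satisfies every listed relation, so no contradiction arises.

consistent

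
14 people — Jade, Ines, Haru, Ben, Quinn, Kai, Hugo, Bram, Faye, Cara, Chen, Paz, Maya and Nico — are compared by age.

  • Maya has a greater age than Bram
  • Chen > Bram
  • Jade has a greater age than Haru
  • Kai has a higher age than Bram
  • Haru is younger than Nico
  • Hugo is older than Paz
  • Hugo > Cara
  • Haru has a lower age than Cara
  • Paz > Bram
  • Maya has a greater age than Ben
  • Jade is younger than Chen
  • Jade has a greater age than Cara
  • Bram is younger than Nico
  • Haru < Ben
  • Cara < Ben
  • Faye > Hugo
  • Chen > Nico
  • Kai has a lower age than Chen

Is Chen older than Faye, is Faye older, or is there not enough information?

Following every chain through Faye: below Faye we get Haru, Bram, Cara, Paz, Hugo.
Chen is not reached, and no chain runs the other way from Chen to Faye.
So the given relations leave the order of Faye and Chen undetermined.

undetermined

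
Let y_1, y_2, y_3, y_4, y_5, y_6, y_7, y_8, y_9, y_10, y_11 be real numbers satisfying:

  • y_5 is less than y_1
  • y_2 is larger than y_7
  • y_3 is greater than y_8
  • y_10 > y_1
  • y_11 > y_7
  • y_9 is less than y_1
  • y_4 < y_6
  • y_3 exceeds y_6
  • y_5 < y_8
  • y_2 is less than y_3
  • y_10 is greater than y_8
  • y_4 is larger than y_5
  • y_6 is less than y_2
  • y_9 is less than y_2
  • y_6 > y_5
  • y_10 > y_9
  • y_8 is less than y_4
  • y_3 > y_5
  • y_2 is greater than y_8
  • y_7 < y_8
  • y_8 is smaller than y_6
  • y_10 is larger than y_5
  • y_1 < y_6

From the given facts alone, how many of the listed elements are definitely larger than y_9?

Directly above y_9: y_1, y_10, y_2.
One step further: y_6, y_3 (5 so far).
No other element is forced above y_9 by the given relations, so the count is 5.

5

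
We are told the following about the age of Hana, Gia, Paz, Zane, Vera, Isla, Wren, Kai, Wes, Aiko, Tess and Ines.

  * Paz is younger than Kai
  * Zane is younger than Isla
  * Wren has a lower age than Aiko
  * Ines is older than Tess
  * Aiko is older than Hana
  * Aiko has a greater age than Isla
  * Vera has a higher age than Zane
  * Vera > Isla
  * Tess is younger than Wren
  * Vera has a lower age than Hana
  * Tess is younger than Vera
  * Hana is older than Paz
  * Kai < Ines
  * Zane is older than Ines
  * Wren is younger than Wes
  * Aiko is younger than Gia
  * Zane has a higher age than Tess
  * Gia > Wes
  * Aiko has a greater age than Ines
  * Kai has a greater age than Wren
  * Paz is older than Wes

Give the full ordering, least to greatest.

Each adjacent pair is fixed by a given relation: Tess < Wren; Wren < Wes; Wes < Paz; Paz < Kai; Kai < Ines; Ines < Zane; Zane < Isla; Isla < Vera; Vera < Hana; Hana < Aiko; Aiko < Gia. Chaining them end to end gives the full order.

Tess < Wren < Wes < Paz < Kai < Ines < Zane < Isla < Vera < Hana < Aiko < Gia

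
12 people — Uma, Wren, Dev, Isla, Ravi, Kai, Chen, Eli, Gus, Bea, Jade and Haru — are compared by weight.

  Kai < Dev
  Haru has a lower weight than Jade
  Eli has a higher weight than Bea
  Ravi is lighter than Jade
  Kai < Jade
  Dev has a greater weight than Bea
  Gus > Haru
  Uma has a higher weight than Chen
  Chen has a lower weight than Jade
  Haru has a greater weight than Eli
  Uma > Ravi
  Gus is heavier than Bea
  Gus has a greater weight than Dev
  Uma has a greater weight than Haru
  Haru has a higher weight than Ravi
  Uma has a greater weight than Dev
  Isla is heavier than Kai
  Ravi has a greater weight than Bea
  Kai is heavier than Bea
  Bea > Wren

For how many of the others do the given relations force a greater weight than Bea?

9

From Bea the given relations immediately reach Kai, Eli, Dev, Ravi, Gus.
From those, Isla, Haru, Uma, Jade — 9 in total.
No other element is forced above Bea by the given relations, so the count is 9.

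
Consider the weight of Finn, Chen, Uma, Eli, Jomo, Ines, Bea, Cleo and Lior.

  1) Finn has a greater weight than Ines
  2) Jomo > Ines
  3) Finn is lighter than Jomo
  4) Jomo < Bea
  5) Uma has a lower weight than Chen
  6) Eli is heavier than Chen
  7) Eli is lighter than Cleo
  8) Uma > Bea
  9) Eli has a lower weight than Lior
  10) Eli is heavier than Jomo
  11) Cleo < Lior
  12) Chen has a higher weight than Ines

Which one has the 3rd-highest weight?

Eli

Chaining the given pairs: Ines < Finn < Jomo < Bea < Uma < Chen < Eli < Cleo < Lior.
The 3rd largest is Eli.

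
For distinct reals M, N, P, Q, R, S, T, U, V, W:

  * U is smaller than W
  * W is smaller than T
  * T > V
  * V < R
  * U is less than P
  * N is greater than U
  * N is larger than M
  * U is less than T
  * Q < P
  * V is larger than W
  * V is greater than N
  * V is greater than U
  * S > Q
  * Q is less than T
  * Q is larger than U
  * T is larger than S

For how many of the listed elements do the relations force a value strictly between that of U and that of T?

The relations place U below T. An element lies strictly between them when it is forced above U and also forced below T.
Above U: {W, Q, S, N, P, V, R}. Below T: {W, Q, M, S, N, V}.
Intersection: {W, Q, S, N, V} — 5.

5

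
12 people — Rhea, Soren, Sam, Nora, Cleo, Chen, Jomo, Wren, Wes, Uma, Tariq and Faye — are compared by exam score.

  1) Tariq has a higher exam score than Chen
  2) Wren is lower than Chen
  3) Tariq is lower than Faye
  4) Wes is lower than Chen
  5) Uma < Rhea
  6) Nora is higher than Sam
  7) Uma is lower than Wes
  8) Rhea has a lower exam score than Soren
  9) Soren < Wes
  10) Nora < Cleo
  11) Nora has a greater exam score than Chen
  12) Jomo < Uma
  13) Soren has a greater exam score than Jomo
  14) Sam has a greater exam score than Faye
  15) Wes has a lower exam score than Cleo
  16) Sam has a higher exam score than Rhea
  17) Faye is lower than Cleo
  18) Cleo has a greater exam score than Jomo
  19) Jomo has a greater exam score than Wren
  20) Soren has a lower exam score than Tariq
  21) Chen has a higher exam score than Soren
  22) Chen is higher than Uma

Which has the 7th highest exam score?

Piecing the relations together gives one ordering: Wren < Jomo < Uma < Rhea < Soren < Wes < Chen < Tariq < Faye < Sam < Nora < Cleo.
Counting 7 from the largest end gives Wes.

Wes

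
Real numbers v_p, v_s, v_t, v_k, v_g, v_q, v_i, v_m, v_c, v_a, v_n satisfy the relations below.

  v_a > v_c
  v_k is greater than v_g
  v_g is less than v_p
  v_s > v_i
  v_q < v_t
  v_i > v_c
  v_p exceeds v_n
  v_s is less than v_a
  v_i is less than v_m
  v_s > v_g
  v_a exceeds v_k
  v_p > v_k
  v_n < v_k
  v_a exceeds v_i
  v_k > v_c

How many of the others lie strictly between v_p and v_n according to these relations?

The relations place v_n below v_p. An element lies strictly between them when it is forced above v_n and also forced below v_p.
Above v_n: {v_k, v_a}. Below v_p: {v_c, v_g, v_k}.
Intersection: {v_k} — 1.

1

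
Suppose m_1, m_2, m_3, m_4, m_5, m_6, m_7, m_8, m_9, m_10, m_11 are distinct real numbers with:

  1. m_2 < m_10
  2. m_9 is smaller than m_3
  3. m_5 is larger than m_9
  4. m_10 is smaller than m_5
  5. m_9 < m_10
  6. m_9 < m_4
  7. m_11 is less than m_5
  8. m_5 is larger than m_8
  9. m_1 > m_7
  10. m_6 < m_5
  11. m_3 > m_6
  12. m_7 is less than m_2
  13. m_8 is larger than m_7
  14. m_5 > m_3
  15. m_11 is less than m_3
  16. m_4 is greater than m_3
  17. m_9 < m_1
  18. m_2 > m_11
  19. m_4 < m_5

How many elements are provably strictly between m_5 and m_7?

The relations place m_7 below m_5. An element lies strictly between them when it is forced above m_7 and also forced below m_5.
Above m_7: {m_2, m_10, m_8, m_1}. Below m_5: {m_11, m_6, m_9, m_2, m_3, m_10, m_8, m_4}.
Intersection: {m_2, m_10, m_8} — 3.

3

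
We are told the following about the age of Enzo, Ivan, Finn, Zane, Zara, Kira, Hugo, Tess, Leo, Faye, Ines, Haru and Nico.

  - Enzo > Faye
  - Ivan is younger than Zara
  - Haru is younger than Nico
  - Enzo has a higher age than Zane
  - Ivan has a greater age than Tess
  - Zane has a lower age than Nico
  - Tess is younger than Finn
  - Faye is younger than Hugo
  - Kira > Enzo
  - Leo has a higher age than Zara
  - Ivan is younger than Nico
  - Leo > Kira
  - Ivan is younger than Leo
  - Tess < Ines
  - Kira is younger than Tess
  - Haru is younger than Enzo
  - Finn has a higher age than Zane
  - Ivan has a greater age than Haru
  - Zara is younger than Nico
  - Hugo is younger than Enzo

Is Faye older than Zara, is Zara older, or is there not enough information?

Zara

Faye < Hugo and Hugo < Enzo give Faye < Enzo.
With Enzo < Kira: Faye < Hugo < Enzo < Kira.
Then Kira < Tess extends the chain to Tess.
With Tess < Ivan: Faye < Hugo < Enzo < Kira < Tess < Ivan.
With Ivan < Zara: Faye < Hugo < Enzo < Kira < Tess < Ivan < Zara.
So Zara is older.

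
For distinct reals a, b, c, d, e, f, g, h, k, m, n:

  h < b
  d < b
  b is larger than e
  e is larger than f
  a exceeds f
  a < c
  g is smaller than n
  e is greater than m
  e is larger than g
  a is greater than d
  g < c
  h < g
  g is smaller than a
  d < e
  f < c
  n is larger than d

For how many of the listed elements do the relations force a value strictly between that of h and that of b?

The relations place h below b. An element lies strictly between them when it is forced above h and also forced below b.
Above h: {g, e, a, c, n}. Below b: {d, f, m, g, e}.
Intersection: {g, e} — 2.

2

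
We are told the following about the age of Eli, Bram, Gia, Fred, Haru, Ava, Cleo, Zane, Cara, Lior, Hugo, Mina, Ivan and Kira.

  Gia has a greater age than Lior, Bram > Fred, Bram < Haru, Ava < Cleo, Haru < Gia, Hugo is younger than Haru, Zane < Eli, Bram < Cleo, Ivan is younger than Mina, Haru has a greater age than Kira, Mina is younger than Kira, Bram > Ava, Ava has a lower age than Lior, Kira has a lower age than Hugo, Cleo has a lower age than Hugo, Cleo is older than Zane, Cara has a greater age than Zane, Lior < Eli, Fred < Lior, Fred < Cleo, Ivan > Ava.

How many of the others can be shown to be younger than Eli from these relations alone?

4

Directly below Eli: Zane, Lior.
One step further: Ava, Fred (4 so far).
Nothing else is reachable below Eli; 4 in all.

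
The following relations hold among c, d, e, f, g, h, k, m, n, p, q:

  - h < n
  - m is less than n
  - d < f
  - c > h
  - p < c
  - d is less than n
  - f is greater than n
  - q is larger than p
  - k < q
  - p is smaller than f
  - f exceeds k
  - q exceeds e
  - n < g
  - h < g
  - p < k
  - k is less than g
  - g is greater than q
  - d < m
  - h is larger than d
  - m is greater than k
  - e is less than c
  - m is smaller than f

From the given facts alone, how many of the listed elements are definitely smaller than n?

From n the given relations immediately reach d, m, h.
From those, k — 4 in total.
From those, p — 5 in total.
No other element is forced below n by the given relations, so the count is 5.

5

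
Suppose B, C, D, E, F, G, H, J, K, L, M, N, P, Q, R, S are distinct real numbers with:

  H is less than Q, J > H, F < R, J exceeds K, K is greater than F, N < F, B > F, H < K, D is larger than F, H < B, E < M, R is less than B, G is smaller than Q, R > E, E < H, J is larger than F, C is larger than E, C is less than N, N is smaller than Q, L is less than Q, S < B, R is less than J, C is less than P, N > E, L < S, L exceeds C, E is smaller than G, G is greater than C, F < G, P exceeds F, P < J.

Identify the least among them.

Chaining upward from E: directly above it, H, C, N, M, R, G; then L, F, K, P, Q, B, J; then S, D.
That covers every other element, and nothing is given below E, so E is the least.

E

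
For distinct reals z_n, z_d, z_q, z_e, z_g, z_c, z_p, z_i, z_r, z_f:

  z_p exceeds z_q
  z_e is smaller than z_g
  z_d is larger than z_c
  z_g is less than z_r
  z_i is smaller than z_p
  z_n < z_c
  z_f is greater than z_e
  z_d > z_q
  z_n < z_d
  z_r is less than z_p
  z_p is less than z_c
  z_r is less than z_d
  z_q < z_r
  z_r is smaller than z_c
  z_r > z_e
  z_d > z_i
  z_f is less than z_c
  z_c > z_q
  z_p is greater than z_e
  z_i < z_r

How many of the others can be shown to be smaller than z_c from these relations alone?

8

From z_c the given relations immediately reach z_n, z_q, z_f, z_r, z_p.
From those, z_e, z_i, z_g — 8 in total.
Nothing else is reachable below z_c; 8 in all.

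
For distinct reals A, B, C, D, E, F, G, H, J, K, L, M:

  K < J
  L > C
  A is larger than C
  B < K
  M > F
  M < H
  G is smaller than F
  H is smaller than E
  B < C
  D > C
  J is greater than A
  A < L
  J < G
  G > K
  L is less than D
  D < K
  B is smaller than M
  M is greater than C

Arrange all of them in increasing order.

Each adjacent pair is fixed by a given relation: B < C; C < A; A < L; L < D; D < K; K < J; J < G; G < F; F < M; M < H; H < E. Chaining them end to end gives the full order.

B < C < A < L < D < K < J < G < F < M < H < E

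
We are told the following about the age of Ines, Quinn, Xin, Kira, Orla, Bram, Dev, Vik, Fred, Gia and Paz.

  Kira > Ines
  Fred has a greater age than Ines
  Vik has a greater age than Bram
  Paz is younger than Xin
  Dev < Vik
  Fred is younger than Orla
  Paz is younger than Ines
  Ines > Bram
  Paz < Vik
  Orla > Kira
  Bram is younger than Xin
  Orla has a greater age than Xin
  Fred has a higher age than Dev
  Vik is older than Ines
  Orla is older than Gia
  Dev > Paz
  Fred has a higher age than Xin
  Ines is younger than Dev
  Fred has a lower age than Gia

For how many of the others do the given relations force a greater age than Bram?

The elements the relations force above Bram are Ines, Kira, Dev, Xin, Fred, Gia, Vik, Orla — no chain reaches any other.
That is 8.

8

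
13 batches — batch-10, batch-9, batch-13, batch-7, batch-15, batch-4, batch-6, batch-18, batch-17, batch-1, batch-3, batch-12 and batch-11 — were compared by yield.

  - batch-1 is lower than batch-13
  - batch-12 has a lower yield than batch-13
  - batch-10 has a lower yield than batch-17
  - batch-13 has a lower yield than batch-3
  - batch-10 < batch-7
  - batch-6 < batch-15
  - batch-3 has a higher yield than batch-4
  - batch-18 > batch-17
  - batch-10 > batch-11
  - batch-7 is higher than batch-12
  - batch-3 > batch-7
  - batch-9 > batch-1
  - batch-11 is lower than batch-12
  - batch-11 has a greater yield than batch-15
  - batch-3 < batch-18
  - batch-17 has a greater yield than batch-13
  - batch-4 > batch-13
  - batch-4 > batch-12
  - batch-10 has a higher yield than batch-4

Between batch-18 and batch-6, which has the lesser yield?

batch-6 < batch-15 and batch-15 < batch-11 give batch-6 < batch-11.
With batch-11 < batch-12: batch-6 < batch-15 < batch-11 < batch-12.
Then batch-12 < batch-4 extends the chain to batch-4.
Then batch-4 < batch-10 extends the chain to batch-10.
Then batch-10 < batch-7 extends the chain to batch-7.
Then batch-7 < batch-3 extends the chain to batch-3.
Then batch-3 < batch-18 extends the chain to batch-18.
So batch-6 < batch-18; batch-6 is the lower of the two.

batch-6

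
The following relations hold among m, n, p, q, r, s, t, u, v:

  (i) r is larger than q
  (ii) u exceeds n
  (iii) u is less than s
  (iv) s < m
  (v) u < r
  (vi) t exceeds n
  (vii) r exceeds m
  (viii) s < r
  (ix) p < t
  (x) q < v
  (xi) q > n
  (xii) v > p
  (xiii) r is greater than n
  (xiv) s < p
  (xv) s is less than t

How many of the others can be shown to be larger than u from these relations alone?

The elements the relations force above u are s, m, r, p, t, v — no chain reaches any other.
That is 6.

6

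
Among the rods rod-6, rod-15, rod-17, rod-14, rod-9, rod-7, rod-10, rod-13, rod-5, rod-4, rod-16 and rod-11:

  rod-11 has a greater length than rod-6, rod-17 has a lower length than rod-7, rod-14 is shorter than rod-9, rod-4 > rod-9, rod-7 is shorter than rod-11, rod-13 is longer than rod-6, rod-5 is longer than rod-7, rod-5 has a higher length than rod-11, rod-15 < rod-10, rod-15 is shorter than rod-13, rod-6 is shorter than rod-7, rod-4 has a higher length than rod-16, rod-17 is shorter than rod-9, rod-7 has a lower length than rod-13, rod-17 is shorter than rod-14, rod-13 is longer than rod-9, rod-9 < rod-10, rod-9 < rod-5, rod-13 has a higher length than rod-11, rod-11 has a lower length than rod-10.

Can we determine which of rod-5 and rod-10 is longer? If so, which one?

Following every chain through rod-10: below rod-10 we get rod-17, rod-14, rod-6, rod-7, rod-15, rod-11, rod-9.
rod-5 is not reached, and no chain runs the other way from rod-5 to rod-10.
So the given relations leave the order of rod-10 and rod-5 undetermined.

undetermined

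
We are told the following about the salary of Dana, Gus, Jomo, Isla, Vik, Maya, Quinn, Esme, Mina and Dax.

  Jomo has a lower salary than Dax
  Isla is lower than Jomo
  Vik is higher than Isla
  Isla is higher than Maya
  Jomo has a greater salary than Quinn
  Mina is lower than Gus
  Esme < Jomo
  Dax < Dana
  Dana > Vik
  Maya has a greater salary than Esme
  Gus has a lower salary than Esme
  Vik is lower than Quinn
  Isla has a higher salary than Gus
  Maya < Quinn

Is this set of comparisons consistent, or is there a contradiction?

The single ordering Mina < Gus < Esme < Maya < Isla < Vik < Quinn < Jomo < Dax < Dana satisfies every listed relation, so no contradiction arises.

consistent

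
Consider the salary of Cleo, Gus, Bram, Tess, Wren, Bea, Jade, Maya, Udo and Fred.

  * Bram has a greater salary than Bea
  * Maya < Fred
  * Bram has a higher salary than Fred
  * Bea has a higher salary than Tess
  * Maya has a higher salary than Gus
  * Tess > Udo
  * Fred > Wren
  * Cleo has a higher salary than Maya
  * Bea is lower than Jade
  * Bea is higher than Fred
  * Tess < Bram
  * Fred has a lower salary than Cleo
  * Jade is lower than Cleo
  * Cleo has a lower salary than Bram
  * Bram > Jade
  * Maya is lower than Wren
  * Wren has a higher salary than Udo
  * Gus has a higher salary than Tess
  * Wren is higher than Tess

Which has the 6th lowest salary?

Fred

Chaining the given pairs: Udo < Tess < Gus < Maya < Wren < Fred < Bea < Jade < Cleo < Bram.
Counting 6 from the smallest end gives Fred.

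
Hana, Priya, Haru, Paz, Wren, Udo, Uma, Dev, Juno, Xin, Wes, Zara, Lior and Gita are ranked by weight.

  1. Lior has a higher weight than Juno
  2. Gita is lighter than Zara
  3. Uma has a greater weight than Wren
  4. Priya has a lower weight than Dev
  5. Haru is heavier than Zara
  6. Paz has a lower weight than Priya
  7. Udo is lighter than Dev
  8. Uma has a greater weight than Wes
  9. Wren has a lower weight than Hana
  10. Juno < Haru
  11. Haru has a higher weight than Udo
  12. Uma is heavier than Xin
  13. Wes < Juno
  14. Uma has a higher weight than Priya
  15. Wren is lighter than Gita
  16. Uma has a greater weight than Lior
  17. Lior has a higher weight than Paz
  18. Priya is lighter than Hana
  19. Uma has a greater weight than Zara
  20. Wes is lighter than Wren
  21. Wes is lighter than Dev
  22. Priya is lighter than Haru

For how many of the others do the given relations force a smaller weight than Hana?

4

From Hana the given relations immediately reach Wren, Priya.
From those, Wes, Paz — 4 in total.
No other element is forced below Hana by the given relations, so the count is 4.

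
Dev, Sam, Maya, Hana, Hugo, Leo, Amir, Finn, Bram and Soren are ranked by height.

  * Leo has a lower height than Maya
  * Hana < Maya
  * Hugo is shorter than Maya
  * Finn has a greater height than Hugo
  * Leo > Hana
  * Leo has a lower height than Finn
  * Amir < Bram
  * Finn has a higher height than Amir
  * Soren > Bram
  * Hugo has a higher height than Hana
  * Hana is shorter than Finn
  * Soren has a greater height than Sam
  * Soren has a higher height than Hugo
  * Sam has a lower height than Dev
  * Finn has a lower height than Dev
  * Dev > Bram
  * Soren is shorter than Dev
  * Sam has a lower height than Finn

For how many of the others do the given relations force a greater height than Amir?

Directly above Amir: Bram, Finn.
One step further: Soren, Dev (4 so far).
No other element is forced above Amir by the given relations, so the count is 4.

4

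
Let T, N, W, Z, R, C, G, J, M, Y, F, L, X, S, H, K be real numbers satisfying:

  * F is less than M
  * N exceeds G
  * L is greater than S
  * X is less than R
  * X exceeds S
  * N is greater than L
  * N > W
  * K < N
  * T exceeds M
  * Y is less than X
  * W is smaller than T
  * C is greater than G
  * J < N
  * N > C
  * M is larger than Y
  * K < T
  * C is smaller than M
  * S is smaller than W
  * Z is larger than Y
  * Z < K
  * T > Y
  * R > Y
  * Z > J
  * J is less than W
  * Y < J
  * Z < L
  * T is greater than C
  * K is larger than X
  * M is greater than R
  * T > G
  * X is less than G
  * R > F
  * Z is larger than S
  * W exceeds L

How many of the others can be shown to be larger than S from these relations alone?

The elements the relations force above S are X, G, Z, L, W, R, K, C, M, N, T — no chain reaches any other.
That is 11.

11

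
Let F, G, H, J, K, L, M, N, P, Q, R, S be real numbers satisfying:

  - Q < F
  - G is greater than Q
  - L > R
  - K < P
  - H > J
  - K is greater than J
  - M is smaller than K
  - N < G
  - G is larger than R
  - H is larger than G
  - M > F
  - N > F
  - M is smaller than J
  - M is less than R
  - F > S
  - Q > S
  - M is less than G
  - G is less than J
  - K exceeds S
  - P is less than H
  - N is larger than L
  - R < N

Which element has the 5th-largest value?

G

Piecing the relations together gives one ordering: S < Q < F < M < R < L < N < G < J < K < P < H.
The 5th largest is G.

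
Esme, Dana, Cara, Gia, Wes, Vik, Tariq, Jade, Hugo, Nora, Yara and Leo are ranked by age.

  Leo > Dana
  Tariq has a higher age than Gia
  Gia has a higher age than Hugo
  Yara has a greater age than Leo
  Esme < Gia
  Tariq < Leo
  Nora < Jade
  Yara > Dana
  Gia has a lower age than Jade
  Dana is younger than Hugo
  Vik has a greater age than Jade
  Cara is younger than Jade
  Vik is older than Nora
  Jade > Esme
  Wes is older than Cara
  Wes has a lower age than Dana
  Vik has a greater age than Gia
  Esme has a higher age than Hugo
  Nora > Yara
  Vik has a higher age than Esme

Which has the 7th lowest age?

Chaining the given pairs: Cara < Wes < Dana < Hugo < Esme < Gia < Tariq < Leo < Yara < Nora < Jade < Vik.
The 7th smallest is Tariq.

Tariq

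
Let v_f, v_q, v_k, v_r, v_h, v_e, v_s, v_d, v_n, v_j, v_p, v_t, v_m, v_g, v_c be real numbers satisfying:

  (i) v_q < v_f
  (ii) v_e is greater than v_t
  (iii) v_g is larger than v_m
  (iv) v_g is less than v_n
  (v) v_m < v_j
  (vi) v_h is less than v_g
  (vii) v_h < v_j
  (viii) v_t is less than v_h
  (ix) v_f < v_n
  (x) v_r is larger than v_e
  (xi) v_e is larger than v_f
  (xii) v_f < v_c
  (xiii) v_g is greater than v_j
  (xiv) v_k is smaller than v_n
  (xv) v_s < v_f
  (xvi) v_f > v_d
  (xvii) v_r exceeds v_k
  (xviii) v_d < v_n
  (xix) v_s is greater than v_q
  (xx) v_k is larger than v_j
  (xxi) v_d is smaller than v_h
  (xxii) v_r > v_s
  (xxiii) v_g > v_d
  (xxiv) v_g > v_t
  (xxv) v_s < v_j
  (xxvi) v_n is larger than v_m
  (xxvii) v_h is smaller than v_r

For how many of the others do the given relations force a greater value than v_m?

5

Directly above v_m: v_j, v_g, v_n.
One step further: v_k (4 so far).
One step further: v_r (5 so far).
No other element is forced above v_m by the given relations, so the count is 5.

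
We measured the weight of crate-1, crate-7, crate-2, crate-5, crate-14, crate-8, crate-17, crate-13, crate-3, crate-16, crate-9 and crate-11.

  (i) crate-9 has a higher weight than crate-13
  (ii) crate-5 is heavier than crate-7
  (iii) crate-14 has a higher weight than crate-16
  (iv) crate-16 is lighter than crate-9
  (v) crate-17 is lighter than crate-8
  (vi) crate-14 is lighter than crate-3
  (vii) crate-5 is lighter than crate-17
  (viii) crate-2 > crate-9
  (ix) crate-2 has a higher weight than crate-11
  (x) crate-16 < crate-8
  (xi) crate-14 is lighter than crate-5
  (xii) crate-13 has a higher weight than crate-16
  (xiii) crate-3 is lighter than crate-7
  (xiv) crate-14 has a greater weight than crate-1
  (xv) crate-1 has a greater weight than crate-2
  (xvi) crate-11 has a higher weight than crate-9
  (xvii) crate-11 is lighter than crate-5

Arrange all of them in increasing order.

Each adjacent pair is fixed by a given relation: crate-16 < crate-13; crate-13 < crate-9; crate-9 < crate-11; crate-11 < crate-2; crate-2 < crate-1; crate-1 < crate-14; crate-14 < crate-3; crate-3 < crate-7; crate-7 < crate-5; crate-5 < crate-17; crate-17 < crate-8. Chaining them end to end gives the full order.

crate-16 < crate-13 < crate-9 < crate-11 < crate-2 < crate-1 < crate-14 < crate-3 < crate-7 < crate-5 < crate-17 < crate-8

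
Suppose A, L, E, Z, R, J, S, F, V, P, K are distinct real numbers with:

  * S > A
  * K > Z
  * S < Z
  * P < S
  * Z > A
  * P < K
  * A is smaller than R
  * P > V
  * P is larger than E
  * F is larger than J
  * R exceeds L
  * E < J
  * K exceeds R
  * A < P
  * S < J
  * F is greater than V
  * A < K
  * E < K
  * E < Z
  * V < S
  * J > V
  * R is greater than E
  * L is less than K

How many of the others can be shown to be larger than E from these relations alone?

7

The elements the relations force above E are P, S, Z, R, J, F, K — no chain reaches any other.
That is 7.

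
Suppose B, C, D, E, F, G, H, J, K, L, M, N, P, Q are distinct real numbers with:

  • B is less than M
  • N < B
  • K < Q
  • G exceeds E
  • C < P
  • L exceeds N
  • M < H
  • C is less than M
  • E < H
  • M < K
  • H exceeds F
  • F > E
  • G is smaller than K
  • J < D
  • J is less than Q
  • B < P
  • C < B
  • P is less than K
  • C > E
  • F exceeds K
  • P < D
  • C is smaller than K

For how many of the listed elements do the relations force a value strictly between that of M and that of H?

2

Chaining upward from M reaches: K, F, Q.
Chaining downward from H reaches: E, N, C, B, G, P, K, F.
Strictly between M and H are those in both lists: K, F — 2 elements.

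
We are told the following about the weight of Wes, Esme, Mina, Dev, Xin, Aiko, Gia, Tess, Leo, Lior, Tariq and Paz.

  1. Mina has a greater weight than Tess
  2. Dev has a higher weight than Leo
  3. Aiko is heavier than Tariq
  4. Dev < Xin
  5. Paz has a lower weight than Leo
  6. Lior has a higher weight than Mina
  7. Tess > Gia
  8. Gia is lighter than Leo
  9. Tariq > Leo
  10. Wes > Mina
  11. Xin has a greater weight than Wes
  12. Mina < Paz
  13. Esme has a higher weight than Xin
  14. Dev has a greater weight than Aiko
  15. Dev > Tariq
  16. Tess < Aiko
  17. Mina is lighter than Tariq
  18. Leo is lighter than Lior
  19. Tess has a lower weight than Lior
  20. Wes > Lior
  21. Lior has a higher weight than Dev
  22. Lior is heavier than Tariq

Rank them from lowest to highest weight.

The consecutive links are each given: Gia < Tess; Tess < Mina; Mina < Paz; Paz < Leo; Leo < Tariq; Tariq < Aiko; Aiko < Dev; Dev < Lior; Lior < Wes; Wes < Xin; Xin < Esme.

Gia < Tess < Mina < Paz < Leo < Tariq < Aiko < Dev < Lior < Wes < Xin < Esme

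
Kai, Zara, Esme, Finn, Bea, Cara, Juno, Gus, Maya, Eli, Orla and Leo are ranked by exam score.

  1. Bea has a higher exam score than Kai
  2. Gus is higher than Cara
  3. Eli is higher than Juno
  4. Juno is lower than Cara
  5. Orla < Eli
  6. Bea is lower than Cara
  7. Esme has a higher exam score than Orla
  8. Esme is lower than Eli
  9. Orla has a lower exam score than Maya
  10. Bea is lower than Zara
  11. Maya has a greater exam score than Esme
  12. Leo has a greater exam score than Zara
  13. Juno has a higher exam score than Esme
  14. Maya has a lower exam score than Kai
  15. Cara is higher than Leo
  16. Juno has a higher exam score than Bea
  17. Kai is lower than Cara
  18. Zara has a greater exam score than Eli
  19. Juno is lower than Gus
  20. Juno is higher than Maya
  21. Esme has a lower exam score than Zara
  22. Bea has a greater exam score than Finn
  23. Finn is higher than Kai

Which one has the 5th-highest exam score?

Eli

The consecutive relations fix a unique order: Orla < Esme < Maya < Kai < Finn < Bea < Juno < Eli < Zara < Leo < Cara < Gus.
The 5th largest is Eli.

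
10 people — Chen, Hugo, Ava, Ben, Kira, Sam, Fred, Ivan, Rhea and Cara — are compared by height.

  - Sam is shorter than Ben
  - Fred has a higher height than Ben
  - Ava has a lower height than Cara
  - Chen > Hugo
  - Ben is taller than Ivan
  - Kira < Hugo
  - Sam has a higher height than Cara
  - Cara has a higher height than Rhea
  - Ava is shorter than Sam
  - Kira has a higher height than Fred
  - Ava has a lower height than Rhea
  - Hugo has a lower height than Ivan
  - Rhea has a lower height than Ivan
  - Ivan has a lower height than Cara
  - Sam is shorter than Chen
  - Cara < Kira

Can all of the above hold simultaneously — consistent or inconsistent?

inconsistent

We have Hugo < Ivan stated directly, yet also Ivan < Cara < Sam < Ben < Fred < Kira < Hugo by chaining the others — so Ivan < Hugo. Contradiction.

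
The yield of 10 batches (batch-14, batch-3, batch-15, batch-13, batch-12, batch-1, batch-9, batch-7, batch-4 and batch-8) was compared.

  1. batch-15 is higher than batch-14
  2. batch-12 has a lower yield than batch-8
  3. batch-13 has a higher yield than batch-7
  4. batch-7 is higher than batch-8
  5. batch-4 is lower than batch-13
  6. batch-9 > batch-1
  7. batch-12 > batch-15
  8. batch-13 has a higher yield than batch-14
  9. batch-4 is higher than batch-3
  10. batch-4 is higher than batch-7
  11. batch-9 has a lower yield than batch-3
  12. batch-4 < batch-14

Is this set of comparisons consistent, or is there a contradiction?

Chaining the given relations yields batch-4 < batch-14 < batch-15 < batch-12 < batch-8 < batch-7, so batch-4 < batch-7. But one relation states batch-7 < batch-4. These cannot both hold.

inconsistent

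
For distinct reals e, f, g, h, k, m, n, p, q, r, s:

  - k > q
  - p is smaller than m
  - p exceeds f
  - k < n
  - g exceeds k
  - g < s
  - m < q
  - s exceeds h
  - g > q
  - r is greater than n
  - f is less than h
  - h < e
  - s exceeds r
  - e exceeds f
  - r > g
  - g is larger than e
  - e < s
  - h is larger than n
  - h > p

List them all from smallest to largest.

f < p < m < q < k < n < h < e < g < r < s

Each adjacent pair is fixed by a given relation: f < p; p < m; m < q; q < k; k < n; n < h; h < e; e < g; g < r; r < s. Chaining them end to end gives the full order.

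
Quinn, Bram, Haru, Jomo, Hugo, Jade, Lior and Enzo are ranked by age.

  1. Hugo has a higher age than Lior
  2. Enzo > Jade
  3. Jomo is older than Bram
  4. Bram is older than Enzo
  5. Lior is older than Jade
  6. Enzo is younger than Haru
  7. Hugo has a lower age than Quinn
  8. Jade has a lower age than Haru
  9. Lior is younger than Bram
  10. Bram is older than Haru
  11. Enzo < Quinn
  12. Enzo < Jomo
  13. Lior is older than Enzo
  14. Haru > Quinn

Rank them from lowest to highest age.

The consecutive links are each given: Jade < Enzo; Enzo < Lior; Lior < Hugo; Hugo < Quinn; Quinn < Haru; Haru < Bram; Bram < Jomo.

Jade < Enzo < Lior < Hugo < Quinn < Haru < Bram < Jomo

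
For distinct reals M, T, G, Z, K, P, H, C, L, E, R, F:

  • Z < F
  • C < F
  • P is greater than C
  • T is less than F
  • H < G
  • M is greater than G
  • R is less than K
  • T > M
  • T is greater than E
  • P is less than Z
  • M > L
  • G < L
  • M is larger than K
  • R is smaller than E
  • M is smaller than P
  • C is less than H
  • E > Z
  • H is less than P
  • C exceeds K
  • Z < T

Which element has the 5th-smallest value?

Chaining the given pairs: R < K < C < H < G < L < M < P < Z < E < T < F.
The 5th smallest is G.

G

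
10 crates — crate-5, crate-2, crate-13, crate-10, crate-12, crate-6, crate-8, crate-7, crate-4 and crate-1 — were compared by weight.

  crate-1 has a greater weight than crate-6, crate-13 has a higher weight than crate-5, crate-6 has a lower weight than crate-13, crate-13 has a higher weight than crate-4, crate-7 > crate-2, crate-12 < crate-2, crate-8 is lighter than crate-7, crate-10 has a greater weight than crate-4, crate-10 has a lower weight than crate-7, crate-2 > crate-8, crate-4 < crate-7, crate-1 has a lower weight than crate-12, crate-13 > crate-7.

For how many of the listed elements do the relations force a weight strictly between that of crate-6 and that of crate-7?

The relations place crate-6 below crate-7. An element lies strictly between them when it is forced above crate-6 and also forced below crate-7.
Above crate-6: {crate-1, crate-12, crate-2, crate-13}. Below crate-7: {crate-4, crate-10, crate-1, crate-12, crate-8, crate-2}.
Intersection: {crate-1, crate-12, crate-2} — 3.

3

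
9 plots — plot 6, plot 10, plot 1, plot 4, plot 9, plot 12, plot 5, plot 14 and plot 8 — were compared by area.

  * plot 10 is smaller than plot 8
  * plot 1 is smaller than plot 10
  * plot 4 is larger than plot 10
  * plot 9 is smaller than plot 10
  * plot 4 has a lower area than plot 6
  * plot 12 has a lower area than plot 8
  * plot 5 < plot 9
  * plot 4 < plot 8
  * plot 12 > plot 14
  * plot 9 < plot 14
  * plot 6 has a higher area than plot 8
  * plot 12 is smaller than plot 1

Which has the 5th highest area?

plot 1

Chaining the given pairs: plot 5 < plot 9 < plot 14 < plot 12 < plot 1 < plot 10 < plot 4 < plot 8 < plot 6.
The 5th largest is plot 1.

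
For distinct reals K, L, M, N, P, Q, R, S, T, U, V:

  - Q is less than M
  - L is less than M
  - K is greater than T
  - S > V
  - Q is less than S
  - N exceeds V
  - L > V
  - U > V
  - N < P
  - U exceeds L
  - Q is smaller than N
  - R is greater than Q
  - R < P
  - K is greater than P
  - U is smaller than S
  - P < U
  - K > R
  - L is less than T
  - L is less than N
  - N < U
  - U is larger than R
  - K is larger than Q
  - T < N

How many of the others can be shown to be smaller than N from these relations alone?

Directly below N: Q, V, L, T.
Nothing else is reachable below N; 4 in all.

4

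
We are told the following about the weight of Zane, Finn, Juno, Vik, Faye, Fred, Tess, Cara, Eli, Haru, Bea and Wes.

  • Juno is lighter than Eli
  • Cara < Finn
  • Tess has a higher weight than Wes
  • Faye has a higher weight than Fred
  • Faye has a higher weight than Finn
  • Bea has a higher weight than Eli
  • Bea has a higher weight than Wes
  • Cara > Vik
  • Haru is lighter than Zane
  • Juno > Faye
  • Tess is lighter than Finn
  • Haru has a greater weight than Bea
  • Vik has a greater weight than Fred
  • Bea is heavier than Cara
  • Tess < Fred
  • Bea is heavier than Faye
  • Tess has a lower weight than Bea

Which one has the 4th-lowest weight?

Piecing the relations together gives one ordering: Wes < Tess < Fred < Vik < Cara < Finn < Faye < Juno < Eli < Bea < Haru < Zane.
The 4th smallest is Vik.

Vik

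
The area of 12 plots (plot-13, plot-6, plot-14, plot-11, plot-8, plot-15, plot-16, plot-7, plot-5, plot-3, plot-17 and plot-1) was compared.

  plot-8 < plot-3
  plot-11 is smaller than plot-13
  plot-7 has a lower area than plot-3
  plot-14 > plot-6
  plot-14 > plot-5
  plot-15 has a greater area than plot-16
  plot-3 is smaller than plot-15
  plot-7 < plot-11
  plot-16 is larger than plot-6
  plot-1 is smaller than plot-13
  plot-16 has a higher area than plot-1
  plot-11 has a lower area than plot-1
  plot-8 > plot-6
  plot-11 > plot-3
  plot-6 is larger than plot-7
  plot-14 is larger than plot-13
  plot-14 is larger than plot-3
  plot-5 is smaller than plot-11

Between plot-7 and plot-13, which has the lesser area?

plot-7 < plot-6 < plot-8 < plot-3 < plot-11 < plot-1 < plot-13, by transitivity through plot-6, plot-8, plot-3, plot-11, plot-1.
So plot-7 < plot-13; plot-7 is the smaller of the two.

plot-7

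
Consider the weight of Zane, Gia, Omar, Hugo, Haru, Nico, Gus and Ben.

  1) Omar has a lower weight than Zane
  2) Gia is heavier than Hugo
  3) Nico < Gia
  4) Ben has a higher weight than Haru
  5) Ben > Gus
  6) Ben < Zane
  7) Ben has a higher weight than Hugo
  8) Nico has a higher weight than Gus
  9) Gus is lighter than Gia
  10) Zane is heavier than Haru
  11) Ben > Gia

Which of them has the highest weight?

Chaining downward from Zane: directly below it, Haru, Omar, Ben; then Gus, Hugo, Gia; then Nico.
That covers every other element, and nothing is given above Zane, so Zane is the highest weight.

Zane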